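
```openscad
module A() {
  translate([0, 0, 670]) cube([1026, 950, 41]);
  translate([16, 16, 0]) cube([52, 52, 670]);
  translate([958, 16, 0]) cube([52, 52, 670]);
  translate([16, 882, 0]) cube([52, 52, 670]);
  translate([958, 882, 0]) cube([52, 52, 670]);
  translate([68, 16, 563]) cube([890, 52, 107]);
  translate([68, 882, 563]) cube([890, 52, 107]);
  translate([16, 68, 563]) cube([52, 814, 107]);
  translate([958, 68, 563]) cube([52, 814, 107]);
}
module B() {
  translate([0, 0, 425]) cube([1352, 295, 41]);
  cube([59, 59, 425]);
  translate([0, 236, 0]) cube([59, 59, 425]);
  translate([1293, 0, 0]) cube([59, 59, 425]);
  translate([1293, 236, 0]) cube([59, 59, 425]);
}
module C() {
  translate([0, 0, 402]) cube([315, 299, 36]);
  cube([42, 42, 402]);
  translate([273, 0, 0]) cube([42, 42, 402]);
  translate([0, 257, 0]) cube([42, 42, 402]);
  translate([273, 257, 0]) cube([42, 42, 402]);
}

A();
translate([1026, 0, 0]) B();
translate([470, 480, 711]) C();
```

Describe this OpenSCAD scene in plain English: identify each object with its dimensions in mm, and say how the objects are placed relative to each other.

A is a table: top 1026 mm (x) × 950 mm (y), 41 mm thick, upper face at z = 711 mm, on four 52×52 mm square legs, each inset 16 mm from the nearest pair of top edges, running from z = 0 to the bottom of the top. Four apron rails, 52 mm thick and 107 mm tall, run between adjacent legs with their top edges flush with the underside of the top and their outer faces flush with the legs' outer faces.

B is a bench: a 1352×295 mm seat slab, 41 mm thick, top at z = 466 mm, on four 59×59 mm square legs flush with the seat corners and standing on z = 0.

C is a four-legged stool. The seat is 315×299 mm, 36 mm thick, top at z = 438 mm. It stands on four square legs, each 42×42 mm in cross-section, from z = 0 to the seat underside, each flush with a corner of the seat.

The bench is against the table's +x side, with their −y faces flush. The stool is on top of the table.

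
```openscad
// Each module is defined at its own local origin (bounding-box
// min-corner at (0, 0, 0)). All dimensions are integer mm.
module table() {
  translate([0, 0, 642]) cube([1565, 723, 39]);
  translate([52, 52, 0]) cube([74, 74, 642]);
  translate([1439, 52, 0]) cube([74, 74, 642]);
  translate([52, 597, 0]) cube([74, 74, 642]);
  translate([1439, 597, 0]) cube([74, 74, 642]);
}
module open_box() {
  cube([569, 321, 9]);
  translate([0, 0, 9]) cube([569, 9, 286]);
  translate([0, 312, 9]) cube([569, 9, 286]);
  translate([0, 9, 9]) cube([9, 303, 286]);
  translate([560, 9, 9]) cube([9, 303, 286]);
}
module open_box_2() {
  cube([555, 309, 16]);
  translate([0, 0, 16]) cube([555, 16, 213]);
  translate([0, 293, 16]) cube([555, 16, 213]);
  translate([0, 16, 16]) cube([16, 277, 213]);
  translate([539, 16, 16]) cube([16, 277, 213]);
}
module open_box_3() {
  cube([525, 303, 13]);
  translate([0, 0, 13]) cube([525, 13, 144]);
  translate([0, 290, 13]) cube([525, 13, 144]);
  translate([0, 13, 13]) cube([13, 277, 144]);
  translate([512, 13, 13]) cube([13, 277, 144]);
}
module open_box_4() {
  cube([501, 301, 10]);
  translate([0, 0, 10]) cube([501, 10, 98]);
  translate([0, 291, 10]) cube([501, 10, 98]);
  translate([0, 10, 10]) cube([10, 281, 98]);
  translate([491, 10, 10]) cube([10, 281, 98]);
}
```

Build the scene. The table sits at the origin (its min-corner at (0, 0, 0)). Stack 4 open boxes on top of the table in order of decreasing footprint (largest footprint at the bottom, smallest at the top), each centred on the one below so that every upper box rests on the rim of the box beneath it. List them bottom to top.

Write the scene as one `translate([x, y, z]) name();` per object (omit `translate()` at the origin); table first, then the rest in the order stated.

table();
translate([498, 201, 681]) open_box();
translate([505, 207, 976]) open_box_2();
translate([520, 210, 1205]) open_box_3();
translate([532, 211, 1362]) open_box_4();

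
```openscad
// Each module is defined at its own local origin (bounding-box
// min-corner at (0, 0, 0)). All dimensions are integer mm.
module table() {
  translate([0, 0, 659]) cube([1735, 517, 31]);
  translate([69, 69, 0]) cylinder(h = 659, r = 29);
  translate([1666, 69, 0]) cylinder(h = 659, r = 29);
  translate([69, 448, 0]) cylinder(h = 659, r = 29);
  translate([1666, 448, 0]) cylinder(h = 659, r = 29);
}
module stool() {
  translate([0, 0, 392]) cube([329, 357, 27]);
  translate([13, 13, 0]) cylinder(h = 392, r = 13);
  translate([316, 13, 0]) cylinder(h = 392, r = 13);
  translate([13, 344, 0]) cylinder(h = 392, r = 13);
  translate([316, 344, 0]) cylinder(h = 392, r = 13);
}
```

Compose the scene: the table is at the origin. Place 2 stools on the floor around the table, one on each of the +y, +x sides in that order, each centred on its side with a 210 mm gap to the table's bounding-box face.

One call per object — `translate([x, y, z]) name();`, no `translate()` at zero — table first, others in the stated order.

table();
translate([703, 727, 0]) stool();
translate([1945, 80, 0]) stool();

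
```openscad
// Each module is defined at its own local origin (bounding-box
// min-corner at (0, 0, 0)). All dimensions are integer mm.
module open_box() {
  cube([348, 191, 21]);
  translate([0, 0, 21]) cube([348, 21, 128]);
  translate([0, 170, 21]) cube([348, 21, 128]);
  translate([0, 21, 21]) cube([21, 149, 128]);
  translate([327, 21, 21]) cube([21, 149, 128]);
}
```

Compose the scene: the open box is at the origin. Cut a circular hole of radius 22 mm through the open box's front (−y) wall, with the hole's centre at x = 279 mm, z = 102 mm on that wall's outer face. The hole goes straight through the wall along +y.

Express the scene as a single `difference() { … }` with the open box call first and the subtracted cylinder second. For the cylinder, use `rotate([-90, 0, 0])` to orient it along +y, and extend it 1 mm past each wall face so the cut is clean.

difference() {
  open_box();
  translate([279, -1, 102]) rotate([-90, 0, 0]) cylinder(h = 23, r = 22);
}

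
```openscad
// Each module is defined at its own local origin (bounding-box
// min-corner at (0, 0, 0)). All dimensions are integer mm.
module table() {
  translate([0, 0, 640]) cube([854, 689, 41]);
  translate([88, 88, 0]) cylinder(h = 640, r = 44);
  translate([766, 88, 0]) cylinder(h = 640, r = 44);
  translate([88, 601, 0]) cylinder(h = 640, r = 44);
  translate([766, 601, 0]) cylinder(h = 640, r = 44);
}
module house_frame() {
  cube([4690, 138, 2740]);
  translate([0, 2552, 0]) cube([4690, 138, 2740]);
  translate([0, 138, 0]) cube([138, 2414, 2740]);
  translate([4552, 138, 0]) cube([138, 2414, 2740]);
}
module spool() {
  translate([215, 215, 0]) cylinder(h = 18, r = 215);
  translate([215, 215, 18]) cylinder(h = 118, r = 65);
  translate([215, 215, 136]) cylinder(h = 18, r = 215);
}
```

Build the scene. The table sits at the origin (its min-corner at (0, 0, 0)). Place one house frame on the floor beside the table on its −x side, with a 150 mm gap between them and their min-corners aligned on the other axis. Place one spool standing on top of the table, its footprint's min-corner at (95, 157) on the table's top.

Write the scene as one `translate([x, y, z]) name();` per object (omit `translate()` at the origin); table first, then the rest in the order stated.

table();
translate([-4840, 0, 0]) house_frame();
translate([95, 157, 681]) spool();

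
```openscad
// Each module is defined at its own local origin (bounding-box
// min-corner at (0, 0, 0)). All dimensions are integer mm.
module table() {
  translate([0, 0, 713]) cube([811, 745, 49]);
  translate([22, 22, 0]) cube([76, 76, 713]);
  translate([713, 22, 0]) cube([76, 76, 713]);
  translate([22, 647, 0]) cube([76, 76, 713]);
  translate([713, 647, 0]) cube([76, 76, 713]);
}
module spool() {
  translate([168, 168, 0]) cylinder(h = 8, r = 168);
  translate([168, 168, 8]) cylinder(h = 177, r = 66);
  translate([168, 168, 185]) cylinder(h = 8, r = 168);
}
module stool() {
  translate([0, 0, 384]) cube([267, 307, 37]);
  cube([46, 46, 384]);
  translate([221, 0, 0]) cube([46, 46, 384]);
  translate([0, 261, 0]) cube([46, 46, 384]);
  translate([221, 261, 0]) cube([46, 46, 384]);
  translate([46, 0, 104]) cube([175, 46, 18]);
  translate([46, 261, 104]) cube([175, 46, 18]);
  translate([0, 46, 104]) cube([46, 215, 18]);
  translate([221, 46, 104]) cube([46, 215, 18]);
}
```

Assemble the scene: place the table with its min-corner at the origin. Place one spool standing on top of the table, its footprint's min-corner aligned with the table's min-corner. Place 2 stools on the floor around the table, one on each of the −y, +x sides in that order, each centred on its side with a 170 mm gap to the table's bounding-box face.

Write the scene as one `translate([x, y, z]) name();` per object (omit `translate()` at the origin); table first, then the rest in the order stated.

table();
translate([0, 0, 762]) spool();
translate([272, -477, 0]) stool();
translate([981, 219, 0]) stool();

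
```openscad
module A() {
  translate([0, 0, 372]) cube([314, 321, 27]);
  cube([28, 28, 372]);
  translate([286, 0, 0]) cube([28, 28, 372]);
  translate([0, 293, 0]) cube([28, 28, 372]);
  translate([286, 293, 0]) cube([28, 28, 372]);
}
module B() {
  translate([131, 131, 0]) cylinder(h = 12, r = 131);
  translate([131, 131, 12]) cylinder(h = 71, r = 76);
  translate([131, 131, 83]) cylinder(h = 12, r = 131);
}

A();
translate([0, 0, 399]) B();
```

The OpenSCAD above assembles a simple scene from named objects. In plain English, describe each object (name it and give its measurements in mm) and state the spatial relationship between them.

A is a four-legged stool. The seat is a 314×321×27 mm slab whose top surface is at z = 399 mm; four square legs, each 28×28 mm in cross-section, run from the floor (z = 0) to the underside of the seat, each flush with a corner of the seat.

B is a spool: two coaxial disc flanges of radius 131 mm and thickness 12 mm, joined by a core cylinder of radius 76 mm and height 71 mm. The lower flange rests on z = 0 and the three cylinders share a vertical axis.

The spool is on top of the stool.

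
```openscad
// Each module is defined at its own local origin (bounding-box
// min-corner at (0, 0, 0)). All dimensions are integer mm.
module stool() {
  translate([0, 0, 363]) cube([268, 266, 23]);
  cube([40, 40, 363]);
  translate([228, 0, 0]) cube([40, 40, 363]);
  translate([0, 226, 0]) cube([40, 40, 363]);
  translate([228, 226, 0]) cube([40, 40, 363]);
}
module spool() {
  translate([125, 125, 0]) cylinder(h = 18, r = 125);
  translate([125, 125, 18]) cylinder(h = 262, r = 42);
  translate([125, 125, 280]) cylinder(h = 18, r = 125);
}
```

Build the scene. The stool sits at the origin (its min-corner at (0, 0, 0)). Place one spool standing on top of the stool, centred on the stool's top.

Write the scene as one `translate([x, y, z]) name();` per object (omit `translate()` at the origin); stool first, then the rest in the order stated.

stool();
translate([9, 8, 386]) spool();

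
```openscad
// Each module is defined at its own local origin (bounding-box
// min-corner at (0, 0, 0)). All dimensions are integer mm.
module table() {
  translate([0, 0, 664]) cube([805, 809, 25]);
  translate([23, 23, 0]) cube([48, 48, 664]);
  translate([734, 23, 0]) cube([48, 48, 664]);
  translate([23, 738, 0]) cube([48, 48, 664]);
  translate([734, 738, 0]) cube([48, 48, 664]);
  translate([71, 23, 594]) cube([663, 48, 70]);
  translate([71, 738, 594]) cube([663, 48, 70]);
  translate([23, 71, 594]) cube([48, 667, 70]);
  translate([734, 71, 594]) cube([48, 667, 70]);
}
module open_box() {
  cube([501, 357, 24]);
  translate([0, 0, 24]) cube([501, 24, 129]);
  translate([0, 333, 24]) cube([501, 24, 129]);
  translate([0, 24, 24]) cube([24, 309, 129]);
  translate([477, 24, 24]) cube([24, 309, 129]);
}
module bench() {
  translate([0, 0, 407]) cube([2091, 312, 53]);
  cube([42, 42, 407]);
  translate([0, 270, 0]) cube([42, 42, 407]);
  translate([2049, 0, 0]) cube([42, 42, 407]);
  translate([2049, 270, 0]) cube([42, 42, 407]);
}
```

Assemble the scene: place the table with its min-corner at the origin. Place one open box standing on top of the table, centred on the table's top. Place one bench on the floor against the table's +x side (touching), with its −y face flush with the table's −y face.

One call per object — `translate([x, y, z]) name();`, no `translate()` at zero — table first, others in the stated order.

table();
translate([152, 226, 689]) open_box();
translate([805, 0, 0]) bench();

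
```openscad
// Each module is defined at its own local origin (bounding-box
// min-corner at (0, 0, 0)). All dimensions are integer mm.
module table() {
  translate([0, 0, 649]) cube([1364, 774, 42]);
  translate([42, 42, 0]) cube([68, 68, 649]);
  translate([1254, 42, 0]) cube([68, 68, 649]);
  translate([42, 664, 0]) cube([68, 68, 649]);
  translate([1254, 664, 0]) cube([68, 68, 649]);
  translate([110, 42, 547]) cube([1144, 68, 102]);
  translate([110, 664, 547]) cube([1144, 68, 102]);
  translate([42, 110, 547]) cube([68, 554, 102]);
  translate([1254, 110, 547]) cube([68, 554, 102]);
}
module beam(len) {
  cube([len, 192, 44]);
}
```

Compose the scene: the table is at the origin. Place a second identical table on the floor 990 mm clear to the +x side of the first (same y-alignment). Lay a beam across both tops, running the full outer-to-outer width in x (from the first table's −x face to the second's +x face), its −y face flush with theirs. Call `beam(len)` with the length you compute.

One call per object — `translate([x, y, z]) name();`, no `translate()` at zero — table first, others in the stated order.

table();
translate([2354, 0, 0]) table();
translate([0, 0, 691]) beam(3718);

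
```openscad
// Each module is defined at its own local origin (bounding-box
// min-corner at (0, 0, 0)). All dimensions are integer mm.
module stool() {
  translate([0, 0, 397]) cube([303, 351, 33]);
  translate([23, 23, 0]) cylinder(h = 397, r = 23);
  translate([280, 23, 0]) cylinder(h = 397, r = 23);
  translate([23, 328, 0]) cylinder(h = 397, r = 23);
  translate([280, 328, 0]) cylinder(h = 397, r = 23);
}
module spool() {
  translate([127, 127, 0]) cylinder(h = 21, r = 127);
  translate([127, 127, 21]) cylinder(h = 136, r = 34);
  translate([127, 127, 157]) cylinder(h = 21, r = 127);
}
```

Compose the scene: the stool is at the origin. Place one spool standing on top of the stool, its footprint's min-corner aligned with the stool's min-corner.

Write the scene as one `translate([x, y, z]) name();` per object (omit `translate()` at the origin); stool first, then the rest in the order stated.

stool();
translate([0, 0, 430]) spool();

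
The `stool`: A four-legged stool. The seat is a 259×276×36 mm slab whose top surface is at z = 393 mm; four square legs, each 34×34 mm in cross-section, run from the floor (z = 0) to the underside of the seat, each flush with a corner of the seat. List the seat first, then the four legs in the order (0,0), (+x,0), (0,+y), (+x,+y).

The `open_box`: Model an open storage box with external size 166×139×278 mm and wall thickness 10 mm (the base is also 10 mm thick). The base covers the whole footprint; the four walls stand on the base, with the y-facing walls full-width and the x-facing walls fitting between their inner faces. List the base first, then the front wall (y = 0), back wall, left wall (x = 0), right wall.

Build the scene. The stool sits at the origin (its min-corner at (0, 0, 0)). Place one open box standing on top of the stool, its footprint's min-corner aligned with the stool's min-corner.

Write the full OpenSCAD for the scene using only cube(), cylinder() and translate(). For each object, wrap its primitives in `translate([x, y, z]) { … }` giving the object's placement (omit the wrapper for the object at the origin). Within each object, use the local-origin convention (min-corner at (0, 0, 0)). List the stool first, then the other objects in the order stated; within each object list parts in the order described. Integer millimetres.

translate([0, 0, 357]) cube([259, 276, 36]);
cube([34, 34, 357]);
translate([225, 0, 0]) cube([34, 34, 357]);
translate([0, 242, 0]) cube([34, 34, 357]);
translate([225, 242, 0]) cube([34, 34, 357]);
translate([0, 0, 393]) {
  cube([166, 139, 10]);
  translate([0, 0, 10]) cube([166, 10, 268]);
  translate([0, 129, 10]) cube([166, 10, 268]);
  translate([0, 10, 10]) cube([10, 119, 268]);
  translate([156, 10, 10]) cube([10, 119, 268]);
}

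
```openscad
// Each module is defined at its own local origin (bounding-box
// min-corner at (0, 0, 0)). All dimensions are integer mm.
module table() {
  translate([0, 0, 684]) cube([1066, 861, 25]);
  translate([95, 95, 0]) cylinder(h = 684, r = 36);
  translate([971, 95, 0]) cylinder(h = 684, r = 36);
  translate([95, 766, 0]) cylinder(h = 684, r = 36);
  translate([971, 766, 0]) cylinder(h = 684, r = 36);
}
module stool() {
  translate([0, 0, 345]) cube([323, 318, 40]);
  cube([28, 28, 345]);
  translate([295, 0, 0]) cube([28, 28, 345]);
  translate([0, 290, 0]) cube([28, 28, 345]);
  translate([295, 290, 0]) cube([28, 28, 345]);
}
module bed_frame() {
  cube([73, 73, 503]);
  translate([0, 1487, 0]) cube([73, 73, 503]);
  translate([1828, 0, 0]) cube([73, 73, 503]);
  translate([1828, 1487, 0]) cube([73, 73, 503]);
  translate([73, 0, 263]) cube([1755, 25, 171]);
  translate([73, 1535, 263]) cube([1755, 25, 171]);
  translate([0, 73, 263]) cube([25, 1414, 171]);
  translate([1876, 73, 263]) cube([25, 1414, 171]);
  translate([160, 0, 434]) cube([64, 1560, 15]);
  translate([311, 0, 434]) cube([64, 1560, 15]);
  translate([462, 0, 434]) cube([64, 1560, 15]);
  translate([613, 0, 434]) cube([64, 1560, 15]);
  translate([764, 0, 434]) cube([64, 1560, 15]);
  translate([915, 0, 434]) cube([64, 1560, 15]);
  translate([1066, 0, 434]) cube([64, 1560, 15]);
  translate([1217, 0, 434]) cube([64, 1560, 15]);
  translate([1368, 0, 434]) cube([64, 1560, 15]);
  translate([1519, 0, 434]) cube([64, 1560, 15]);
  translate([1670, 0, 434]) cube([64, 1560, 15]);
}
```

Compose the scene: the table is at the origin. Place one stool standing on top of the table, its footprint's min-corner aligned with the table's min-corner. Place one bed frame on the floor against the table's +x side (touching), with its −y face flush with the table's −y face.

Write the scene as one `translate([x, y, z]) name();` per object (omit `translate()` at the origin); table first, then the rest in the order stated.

table();
translate([0, 0, 709]) stool();
translate([1066, 0, 0]) bed_frame();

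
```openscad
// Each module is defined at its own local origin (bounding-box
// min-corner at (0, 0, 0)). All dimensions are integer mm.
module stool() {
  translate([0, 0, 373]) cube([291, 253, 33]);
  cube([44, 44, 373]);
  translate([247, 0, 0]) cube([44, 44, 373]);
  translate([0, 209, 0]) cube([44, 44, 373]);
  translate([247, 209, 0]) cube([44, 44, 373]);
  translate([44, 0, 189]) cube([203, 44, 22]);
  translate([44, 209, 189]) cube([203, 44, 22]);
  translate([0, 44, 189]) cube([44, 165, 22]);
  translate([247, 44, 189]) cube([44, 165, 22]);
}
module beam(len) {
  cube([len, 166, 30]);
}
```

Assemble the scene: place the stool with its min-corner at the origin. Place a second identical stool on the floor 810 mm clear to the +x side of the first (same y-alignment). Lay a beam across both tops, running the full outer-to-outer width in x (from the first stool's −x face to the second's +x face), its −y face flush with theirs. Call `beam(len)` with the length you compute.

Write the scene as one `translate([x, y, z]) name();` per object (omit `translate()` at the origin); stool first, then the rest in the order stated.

stool();
translate([1101, 0, 0]) stool();
translate([0, 0, 406]) beam(1392);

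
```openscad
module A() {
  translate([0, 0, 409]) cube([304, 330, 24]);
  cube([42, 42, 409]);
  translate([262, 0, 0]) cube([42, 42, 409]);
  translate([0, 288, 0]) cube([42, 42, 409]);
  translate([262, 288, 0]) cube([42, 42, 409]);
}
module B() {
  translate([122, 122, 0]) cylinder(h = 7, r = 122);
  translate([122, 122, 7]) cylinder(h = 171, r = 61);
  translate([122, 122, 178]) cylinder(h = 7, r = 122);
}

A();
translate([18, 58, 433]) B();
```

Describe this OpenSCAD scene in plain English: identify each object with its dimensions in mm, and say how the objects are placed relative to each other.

A is a simple wooden stool: a rectangular seat 304 mm (x) by 330 mm (y), 24 mm thick, top face at z = 433 mm, on four square legs, each 42×42 mm in cross-section. The legs rest on z = 0, each flush with a corner of the seat.

B is a spool: two coaxial disc flanges of radius 122 mm and thickness 7 mm, joined by a core cylinder of radius 61 mm and height 171 mm. The lower flange rests on z = 0 and the three cylinders share a vertical axis.

The spool is on top of the stool.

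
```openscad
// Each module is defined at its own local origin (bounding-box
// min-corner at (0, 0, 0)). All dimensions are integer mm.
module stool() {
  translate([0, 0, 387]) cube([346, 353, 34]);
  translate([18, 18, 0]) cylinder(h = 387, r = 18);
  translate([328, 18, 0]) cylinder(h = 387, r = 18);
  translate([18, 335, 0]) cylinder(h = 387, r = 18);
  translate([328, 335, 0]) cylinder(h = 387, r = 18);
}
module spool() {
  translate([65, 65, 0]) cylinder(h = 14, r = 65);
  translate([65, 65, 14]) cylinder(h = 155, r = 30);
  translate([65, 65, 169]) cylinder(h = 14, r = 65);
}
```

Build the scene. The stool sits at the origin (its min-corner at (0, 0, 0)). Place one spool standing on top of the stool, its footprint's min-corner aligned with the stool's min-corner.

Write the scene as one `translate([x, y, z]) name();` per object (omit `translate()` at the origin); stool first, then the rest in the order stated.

stool();
translate([0, 0, 421]) spool();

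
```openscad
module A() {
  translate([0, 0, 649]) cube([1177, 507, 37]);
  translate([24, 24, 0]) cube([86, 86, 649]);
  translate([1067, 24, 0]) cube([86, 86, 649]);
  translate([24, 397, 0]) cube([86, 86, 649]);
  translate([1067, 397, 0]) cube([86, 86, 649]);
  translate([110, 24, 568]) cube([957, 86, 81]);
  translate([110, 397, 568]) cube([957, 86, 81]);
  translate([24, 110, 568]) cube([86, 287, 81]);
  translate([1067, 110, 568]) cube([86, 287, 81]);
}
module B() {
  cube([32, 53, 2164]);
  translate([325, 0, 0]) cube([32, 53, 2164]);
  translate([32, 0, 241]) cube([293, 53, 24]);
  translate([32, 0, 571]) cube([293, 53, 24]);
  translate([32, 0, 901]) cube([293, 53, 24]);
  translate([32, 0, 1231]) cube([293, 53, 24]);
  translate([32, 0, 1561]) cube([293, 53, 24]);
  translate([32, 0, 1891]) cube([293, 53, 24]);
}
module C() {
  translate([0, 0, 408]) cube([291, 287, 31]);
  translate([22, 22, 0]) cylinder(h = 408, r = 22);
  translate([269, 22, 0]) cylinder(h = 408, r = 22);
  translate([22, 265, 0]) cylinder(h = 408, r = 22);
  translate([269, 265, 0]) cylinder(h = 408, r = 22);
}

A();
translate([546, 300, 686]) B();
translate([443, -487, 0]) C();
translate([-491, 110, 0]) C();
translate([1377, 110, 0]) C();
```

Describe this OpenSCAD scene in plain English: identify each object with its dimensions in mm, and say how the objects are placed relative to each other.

A is a rectangular dining table. The top is 1177×507×37 mm with its upper surface at z = 686 mm. It stands on four 86×86 mm square legs, each inset 24 mm from the nearest pair of top edges, running from the floor to the underside of the top. Four apron rails, 86 mm thick and 81 mm tall, run between adjacent legs with their top edges flush with the underside of the top and their outer faces flush with the legs' outer faces.

B is a wooden ladder with two side rails of 32×53 mm section and 2164 mm height, set 357 mm apart overall. Between them run 6 rectangular rungs (53 mm deep, 24 mm thick), front faces flush with the rails' −y face. The bottom of the first rung is 241 mm above the floor and each subsequent rung is 330 mm higher than the one below.

C is a four-legged stool. The seat is 291×287 mm, 31 mm thick, top at z = 439 mm. It stands on four round legs, each 44 mm in diameter, from z = 0 to the seat underside, each leg's axis is inset half a diameter from the nearest pair of seat edges (so the leg's bounding box is flush with the corner).

The ladder is on top of the table. Three stools sit around the table at the −y, −x, +x sides.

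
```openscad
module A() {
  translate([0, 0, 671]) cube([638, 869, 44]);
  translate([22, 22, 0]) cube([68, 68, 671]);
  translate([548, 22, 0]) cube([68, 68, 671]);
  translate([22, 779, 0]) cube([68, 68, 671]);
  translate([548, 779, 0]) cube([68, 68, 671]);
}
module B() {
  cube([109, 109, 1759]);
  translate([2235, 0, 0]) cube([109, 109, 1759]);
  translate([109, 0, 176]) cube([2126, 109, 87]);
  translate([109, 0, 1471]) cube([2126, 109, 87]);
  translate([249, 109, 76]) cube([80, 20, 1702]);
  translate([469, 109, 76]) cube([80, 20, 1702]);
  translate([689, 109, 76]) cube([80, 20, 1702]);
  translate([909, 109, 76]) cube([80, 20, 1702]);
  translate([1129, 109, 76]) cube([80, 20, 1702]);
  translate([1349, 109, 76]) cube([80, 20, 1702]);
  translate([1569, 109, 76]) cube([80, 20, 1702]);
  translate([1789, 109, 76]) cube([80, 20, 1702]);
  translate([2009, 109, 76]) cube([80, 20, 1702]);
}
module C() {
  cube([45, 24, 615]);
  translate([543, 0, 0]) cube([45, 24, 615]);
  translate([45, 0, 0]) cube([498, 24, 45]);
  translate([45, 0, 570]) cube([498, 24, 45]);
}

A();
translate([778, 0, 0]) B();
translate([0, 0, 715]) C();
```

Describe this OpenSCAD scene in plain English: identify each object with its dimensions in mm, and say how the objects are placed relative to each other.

A is a table: top 638 mm (x) × 869 mm (y), 44 mm thick, upper face at z = 715 mm, on four 68×68 mm square legs, each inset 22 mm from the nearest pair of top edges, running from z = 0 to the bottom of the top.

B is a fence section. Two 109×109 mm posts, 1759 mm tall, stand on the floor with a clear span of 2126 mm between their inner faces. Two horizontal rails of 109×87 mm section span the gap between the posts with their undersides at z = 176 mm and z = 1471 mm, flush with the posts' −y face. 9 pickets, each 80 mm wide, 20 mm thick and 1702 mm tall, are fixed to the +y face of the rails with their bottoms at z = 76 mm, evenly spaced across the span with equal gaps (rounded down to the nearest mm) at the −x end and between each pair — any rounding remainder accumulates at the +x end.

C is a rectangular picture frame lying in the x–z plane (depth along y). The opening is 498 mm wide (x) by 525 mm tall (z), surrounded by a border 45 mm wide on all four sides. The frame is 24 mm deep and is made of two full-height vertical stiles with two horizontal rails fitted between them.

The fence section is on the floor beside the table on its +x side. The picture frame is on top of the table.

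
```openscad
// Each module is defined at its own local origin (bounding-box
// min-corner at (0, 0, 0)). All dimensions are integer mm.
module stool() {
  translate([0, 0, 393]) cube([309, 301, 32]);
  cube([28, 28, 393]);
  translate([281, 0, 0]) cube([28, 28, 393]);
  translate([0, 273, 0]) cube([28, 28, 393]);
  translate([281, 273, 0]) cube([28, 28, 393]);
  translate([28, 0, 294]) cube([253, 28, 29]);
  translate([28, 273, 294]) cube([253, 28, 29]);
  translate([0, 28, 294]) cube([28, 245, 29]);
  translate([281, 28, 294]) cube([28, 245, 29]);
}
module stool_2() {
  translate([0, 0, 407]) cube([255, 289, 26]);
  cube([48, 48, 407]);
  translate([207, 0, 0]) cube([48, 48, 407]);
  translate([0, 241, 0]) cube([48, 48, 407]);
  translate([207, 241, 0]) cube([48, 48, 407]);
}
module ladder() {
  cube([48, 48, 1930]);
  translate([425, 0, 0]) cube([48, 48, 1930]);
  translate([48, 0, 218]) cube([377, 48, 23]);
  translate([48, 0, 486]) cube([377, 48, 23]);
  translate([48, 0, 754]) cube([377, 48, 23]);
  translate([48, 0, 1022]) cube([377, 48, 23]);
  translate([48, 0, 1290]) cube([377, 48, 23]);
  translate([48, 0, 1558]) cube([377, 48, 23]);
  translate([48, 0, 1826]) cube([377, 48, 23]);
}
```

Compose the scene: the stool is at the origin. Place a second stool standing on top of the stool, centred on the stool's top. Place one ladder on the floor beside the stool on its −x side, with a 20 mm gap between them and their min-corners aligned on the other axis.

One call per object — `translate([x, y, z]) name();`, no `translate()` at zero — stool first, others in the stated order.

stool();
translate([27, 6, 425]) stool_2();
translate([-493, 0, 0]) ladder();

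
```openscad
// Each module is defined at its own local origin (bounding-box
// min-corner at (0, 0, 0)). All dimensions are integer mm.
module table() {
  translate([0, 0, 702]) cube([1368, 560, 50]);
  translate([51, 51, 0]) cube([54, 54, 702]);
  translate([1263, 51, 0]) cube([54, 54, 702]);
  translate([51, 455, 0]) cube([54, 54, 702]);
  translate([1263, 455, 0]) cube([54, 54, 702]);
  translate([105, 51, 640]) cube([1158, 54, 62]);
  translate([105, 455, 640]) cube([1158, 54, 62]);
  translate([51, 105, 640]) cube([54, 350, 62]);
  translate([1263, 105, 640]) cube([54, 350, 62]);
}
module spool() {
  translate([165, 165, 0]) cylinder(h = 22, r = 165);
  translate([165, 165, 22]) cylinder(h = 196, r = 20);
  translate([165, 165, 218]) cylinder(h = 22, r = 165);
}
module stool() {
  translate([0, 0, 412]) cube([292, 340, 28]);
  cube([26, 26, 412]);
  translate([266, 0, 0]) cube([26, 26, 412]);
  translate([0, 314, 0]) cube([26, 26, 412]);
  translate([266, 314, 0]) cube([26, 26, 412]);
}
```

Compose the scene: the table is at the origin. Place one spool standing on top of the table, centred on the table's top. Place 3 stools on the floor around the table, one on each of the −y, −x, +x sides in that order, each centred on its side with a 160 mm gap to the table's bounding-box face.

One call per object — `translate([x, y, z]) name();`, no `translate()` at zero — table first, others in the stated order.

table();
translate([519, 115, 752]) spool();
translate([538, -500, 0]) stool();
translate([-452, 110, 0]) stool();
translate([1528, 110, 0]) stool();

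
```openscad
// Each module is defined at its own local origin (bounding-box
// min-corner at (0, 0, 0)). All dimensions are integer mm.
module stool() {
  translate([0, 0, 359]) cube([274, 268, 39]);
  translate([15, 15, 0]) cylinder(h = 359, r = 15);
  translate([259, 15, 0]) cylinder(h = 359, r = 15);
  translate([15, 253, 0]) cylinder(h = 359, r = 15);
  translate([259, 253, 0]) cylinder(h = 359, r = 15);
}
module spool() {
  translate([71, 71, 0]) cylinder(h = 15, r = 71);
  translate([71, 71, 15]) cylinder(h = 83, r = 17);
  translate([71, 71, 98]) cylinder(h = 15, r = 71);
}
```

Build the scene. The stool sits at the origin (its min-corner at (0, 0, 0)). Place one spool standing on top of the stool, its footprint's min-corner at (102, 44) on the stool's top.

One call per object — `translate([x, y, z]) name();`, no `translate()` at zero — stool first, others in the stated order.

stool();
translate([102, 44, 398]) spool();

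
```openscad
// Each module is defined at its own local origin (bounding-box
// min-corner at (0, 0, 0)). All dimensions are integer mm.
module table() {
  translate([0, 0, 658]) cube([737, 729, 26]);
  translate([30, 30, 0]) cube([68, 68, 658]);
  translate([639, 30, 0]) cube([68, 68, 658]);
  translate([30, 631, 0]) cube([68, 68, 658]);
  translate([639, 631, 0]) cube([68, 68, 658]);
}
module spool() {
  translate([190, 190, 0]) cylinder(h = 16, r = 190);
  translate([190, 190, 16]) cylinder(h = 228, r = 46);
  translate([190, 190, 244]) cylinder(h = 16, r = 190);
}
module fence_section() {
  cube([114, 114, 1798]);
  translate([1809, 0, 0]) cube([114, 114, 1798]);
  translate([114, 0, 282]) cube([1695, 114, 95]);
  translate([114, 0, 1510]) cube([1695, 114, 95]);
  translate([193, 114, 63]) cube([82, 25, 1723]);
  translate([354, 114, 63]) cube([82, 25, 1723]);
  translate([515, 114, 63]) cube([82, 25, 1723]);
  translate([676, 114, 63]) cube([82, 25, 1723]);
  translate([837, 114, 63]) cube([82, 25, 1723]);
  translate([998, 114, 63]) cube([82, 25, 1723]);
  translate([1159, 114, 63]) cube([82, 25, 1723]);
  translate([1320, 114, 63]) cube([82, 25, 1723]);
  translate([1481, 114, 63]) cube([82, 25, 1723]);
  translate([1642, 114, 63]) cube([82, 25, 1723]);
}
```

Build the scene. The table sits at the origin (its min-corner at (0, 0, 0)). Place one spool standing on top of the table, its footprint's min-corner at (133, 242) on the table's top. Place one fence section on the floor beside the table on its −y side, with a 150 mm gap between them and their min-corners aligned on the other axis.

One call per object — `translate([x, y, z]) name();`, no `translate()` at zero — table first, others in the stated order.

table();
translate([133, 242, 684]) spool();
translate([0, -289, 0]) fence_section();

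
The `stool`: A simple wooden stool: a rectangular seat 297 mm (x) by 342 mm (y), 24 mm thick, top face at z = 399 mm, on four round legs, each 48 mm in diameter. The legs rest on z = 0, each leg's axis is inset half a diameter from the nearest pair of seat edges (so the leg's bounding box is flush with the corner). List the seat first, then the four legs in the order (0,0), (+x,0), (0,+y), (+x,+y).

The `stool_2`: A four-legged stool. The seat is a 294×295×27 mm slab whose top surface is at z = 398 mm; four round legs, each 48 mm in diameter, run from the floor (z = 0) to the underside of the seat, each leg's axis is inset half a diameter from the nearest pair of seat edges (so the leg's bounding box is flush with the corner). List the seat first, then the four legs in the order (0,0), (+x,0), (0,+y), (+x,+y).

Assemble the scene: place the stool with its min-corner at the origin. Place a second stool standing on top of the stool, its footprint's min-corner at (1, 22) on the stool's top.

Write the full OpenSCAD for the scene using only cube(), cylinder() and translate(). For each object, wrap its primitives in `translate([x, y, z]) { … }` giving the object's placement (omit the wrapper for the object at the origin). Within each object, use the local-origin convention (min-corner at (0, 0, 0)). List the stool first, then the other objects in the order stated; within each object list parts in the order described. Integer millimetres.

translate([0, 0, 375]) cube([297, 342, 24]);
translate([24, 24, 0]) cylinder(h = 375, r = 24);
translate([273, 24, 0]) cylinder(h = 375, r = 24);
translate([24, 318, 0]) cylinder(h = 375, r = 24);
translate([273, 318, 0]) cylinder(h = 375, r = 24);
translate([1, 22, 399]) {
  translate([0, 0, 371]) cube([294, 295, 27]);
  translate([24, 24, 0]) cylinder(h = 371, r = 24);
  translate([270, 24, 0]) cylinder(h = 371, r = 24);
  translate([24, 271, 0]) cylinder(h = 371, r = 24);
  translate([270, 271, 0]) cylinder(h = 371, r = 24);
}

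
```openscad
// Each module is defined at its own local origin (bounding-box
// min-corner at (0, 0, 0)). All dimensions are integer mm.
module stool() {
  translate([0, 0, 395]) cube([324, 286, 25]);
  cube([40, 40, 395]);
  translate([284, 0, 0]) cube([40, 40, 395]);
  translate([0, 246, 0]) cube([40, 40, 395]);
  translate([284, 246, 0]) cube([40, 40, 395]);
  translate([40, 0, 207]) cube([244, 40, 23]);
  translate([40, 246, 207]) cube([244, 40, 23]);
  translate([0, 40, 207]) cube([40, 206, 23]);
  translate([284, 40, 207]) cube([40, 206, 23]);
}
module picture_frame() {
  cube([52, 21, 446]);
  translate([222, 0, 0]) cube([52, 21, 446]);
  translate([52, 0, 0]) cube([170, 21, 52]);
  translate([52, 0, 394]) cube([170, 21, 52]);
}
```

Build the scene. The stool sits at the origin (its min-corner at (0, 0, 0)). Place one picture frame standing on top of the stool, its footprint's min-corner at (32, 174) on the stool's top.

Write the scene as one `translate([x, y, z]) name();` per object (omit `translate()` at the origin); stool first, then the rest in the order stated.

stool();
translate([32, 174, 420]) picture_frame();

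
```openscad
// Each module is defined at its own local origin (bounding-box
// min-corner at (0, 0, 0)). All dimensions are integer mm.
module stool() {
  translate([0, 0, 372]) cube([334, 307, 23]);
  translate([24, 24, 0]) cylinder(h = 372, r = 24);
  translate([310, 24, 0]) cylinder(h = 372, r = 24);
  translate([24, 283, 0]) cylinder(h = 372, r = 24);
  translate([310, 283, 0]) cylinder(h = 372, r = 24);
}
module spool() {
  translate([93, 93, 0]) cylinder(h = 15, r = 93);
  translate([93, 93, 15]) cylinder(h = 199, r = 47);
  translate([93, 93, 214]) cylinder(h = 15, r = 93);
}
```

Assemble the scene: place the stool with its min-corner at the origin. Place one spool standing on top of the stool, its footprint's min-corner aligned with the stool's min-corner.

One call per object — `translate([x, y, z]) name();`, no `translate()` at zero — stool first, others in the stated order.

stool();
translate([0, 0, 395]) spool();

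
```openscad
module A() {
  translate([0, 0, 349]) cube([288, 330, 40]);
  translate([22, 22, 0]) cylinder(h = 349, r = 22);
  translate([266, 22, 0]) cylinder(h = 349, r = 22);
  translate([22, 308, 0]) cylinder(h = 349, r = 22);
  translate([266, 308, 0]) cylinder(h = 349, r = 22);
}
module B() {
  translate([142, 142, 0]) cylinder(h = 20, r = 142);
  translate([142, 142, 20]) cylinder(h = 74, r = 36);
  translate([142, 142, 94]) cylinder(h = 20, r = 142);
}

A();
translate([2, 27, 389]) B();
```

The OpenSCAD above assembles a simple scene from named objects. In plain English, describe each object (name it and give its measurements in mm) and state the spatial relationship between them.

A is a simple wooden stool: a rectangular seat 288 mm (x) by 330 mm (y), 40 mm thick, top face at z = 389 mm, on four round legs, each 44 mm in diameter. The legs rest on z = 0, each leg's axis is inset half a diameter from the nearest pair of seat edges (so the leg's bounding box is flush with the corner).

B is a spool: two coaxial disc flanges of radius 142 mm and thickness 20 mm, joined by a core cylinder of radius 36 mm and height 74 mm. The lower flange rests on z = 0 and the three cylinders share a vertical axis.

The spool is on top of the stool.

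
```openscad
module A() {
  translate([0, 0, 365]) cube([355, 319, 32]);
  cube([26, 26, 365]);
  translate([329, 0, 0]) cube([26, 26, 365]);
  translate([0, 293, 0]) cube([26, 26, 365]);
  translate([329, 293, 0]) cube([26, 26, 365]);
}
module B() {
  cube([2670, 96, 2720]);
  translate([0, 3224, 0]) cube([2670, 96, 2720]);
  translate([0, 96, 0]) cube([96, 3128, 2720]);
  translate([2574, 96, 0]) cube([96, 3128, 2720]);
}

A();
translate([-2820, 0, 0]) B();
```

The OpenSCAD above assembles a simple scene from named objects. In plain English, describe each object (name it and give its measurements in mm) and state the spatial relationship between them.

A is a four-legged stool. The seat is a 355×319×32 mm slab whose top surface is at z = 397 mm; four square legs, each 26×26 mm in cross-section, run from the floor (z = 0) to the underside of the seat, each flush with a corner of the seat.

B is a box-shaped house frame (walls only): outside footprint 2670×3320 mm, wall height 2720 mm, wall thickness 96 mm. The two y-facing walls run the full x-width; the two x-facing walls fit between the inner faces of the y-facing walls.

The house frame is on the floor beside the stool on its −x side.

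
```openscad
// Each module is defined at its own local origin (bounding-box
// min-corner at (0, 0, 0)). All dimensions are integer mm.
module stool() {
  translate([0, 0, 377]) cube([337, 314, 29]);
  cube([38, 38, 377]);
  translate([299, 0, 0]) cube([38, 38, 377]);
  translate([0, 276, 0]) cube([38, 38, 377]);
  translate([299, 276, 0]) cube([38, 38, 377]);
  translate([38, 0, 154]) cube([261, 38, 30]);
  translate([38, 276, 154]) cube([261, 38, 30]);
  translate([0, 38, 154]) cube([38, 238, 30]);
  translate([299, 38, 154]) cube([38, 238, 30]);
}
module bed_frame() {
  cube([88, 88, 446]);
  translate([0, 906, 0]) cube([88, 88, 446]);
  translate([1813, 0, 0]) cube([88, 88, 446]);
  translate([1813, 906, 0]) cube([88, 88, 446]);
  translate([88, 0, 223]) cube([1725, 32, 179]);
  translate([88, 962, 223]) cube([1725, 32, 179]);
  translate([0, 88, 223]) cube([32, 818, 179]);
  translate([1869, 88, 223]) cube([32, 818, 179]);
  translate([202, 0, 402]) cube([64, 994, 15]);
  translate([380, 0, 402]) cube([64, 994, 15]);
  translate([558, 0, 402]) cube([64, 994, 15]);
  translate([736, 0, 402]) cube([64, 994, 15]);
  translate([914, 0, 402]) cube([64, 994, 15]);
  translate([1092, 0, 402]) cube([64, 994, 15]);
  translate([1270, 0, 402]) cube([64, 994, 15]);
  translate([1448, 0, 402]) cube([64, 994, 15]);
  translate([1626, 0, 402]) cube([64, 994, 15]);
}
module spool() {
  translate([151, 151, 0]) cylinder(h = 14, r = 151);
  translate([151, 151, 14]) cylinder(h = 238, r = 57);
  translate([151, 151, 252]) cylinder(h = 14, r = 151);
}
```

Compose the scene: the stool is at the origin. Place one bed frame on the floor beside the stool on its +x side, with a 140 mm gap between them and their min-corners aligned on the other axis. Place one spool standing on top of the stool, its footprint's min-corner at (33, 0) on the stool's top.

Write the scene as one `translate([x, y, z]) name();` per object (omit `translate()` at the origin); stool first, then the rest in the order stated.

stool();
translate([477, 0, 0]) bed_frame();
translate([33, 0, 406]) spool();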